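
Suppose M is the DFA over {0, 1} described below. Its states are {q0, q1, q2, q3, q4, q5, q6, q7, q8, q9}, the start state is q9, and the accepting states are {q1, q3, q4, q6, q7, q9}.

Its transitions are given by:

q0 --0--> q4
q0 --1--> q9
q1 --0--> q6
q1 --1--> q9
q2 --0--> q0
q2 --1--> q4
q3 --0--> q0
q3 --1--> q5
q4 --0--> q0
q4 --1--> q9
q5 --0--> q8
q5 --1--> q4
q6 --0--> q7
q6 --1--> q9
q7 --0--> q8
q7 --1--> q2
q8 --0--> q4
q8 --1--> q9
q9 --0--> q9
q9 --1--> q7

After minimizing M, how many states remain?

States {q1,q3,q5,q6} cannot be reached from the start state, so discard them.
P0 = {q4,q7,q9} | {q0,q2,q8}.
Refine {q4,q7,q9} on symbol 0: members go to different blocks, giving {q4,q7} and {q9}.
Split {q4,q7} by δ(·,1) → {q4} and {q7}.
On input 0, block {q0,q2,q8} splits into {q0,q8} and {q2}.
The partition is now stable with 5 blocks: {q4} | {q0,q8} | {q9} | {q7} | {q2}.

5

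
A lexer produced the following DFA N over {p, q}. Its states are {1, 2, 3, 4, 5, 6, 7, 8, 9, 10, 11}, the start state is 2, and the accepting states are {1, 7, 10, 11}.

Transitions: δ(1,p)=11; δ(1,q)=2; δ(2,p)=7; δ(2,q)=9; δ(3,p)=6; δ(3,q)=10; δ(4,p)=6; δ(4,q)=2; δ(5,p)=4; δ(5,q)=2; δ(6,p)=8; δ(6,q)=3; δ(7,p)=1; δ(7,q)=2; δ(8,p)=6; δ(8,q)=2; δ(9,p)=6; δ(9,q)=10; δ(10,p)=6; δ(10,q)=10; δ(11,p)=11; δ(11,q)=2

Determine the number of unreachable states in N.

BFS from 2 reaches {1, 2, 3, 6, 7, 8, 9, 10, 11}; the 2 state(s) 4, 5 are never visited.

2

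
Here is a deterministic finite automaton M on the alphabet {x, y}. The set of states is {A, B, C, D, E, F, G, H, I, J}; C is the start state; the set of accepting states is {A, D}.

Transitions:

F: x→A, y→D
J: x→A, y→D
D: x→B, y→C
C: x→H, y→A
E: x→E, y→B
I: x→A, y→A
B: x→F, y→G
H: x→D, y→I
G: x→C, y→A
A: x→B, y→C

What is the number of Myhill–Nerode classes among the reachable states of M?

6

Reachable states from the start: {A,B,C,D,F,G,H,I}. Unreachable: {E,J} — drop them.
Initial partition by acceptance: {A,D} | {B,C,F,G,H,I}.
Refine {B,C,F,G,H,I} on symbol x: members go to different blocks, giving {B,C,G} and {F,H,I}.
Refine {B,C,G} on symbol x: members go to different blocks, giving {B,C} and {G}.
Split {B,C} by δ(·,y) → {B} and {C}.
Split {F,H,I} by δ(·,y) → {F,I} and {H}.
No further refinement is possible. Final partition (6 blocks): {A,D} | {B} | {F,I} | {G} | {C} | {H}.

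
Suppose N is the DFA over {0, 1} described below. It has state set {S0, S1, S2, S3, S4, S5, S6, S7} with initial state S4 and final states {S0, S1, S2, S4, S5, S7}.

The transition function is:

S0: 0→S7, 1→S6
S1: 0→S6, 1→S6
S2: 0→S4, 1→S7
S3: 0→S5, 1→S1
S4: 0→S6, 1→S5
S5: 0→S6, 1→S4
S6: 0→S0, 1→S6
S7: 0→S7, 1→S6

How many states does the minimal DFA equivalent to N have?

States {S1,S2,S3} cannot be reached from the start state, so discard them.
Initial partition by acceptance: {S0,S4,S5,S7} | {S6}.
On input 0, block {S0,S4,S5,S7} splits into {S0,S7} and {S4,S5}.
The partition is now stable with 3 blocks: {S0,S7} | {S6} | {S4,S5}.

3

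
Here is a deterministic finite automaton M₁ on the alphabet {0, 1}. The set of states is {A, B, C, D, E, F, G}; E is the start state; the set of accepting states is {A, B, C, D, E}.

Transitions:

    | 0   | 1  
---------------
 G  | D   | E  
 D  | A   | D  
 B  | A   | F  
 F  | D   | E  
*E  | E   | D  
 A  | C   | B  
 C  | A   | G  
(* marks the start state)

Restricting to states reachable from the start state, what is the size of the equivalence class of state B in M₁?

Every state is reachable, so we keep all 7.
P0 = {A,B,C,D,E} | {F,G}.
Split {A,B,C,D,E} by δ(·,1) → {A,D,E} and {B,C}.
Split {A,D,E} by δ(·,0) → {D,E} and {A}.
On input 0, block {D,E} splits into {D} and {E}.
Stable partition: {D} | {F,G} | {B,C} | {A} | {E} — 5 equivalence classes.
The equivalence class containing B is {B,C}, of size 2.

2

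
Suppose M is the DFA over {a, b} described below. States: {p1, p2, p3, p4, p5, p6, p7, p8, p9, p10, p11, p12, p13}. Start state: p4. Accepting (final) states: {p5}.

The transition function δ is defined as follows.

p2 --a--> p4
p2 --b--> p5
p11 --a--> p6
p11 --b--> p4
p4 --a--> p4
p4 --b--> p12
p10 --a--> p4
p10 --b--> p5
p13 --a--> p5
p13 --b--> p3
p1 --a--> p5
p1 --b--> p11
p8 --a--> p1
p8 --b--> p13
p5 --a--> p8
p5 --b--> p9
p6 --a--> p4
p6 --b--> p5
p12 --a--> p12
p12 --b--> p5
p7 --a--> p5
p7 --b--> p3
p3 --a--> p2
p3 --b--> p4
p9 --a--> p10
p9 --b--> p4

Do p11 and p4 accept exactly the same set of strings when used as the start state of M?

First remove the unreachable states {p7}; 12 states remain.
Initial partition by acceptance: {p5} | {p1,p2,p3,p4,p6,p8,p9,p10,p11,p12,p13}.
Split {p1,p2,p3,p4,p6,p8,p9,p10,p11,p12,p13} by δ(·,a) → {p2,p3,p4,p6,p8,p9,p10,p11,p12} and {p1,p13}.
Refine {p2,p3,p4,p6,p8,p9,p10,p11,p12} on symbol a: members go to different blocks, giving {p2,p3,p4,p6,p9,p10,p11,p12} and {p8}.
Split {p2,p3,p4,p6,p9,p10,p11,p12} by δ(·,b) → {p2,p6,p10,p12} and {p3,p4,p9,p11}.
Refine {p2,p6,p10,p12} on symbol a: members go to different blocks, giving {p2,p6,p10} and {p12}.
On input a, block {p3,p4,p9,p11} splits into {p3,p9,p11} and {p4}.
Stable partition: {p5} | {p2,p6,p10} | {p1,p13} | {p8} | {p3,p9,p11} | {p12} | {p4} — 7 equivalence classes.
p11 and p4 end up in different blocks, so they are distinguishable. For instance, the string 'ab' is accepted from only p11.

No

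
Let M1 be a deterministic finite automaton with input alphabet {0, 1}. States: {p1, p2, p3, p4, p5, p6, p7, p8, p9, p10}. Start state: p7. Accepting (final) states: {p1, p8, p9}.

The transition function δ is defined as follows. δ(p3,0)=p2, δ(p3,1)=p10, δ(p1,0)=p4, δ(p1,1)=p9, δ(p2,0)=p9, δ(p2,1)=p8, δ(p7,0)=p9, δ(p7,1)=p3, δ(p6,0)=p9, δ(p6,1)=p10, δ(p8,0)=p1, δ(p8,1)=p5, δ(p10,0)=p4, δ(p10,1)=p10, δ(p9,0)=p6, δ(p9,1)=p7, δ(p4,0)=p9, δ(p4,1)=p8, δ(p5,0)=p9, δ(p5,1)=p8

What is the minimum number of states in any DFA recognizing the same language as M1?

6

All states are reachable from the start state.
Start with accepting vs non-accepting: {p1,p8,p9} | {p2,p3,p4,p5,p6,p7,p10}.
Refine {p1,p8,p9} on symbol 0: members go to different blocks, giving {p1,p9} and {p8}.
Refine {p1,p9} on symbol 1: members go to different blocks, giving {p1} and {p9}.
Refine {p2,p3,p4,p5,p6,p7,p10} on symbol 0: members go to different blocks, giving {p2,p4,p5,p6,p7} and {p3,p10}.
Split {p2,p4,p5,p6,p7} by δ(·,1) → {p2,p4,p5} and {p6,p7}.
No further refinement is possible. Final partition (6 blocks): {p1} | {p2,p4,p5} | {p8} | {p9} | {p3,p10} | {p6,p7}.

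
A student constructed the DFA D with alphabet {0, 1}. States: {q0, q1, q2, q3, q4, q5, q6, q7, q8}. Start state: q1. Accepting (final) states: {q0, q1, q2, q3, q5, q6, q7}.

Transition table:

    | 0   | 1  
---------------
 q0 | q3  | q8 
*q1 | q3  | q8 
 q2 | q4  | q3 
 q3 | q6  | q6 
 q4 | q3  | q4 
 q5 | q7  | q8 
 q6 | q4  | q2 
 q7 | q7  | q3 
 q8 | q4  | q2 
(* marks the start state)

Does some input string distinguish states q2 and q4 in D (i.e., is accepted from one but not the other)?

Yes

First remove the unreachable states {q0,q5,q7}; 6 states remain.
P0 = {q1,q2,q3,q6} | {q4,q8}.
Split {q1,q2,q3,q6} by δ(·,0) → {q1,q3} and {q2,q6}.
Split {q1,q3} by δ(·,0) → {q1} and {q3}.
Refine {q4,q8} on symbol 0: members go to different blocks, giving {q4} and {q8}.
Refine {q2,q6} on symbol 1: members go to different blocks, giving {q2} and {q6}.
Stable partition: {q1} | {q4} | {q2} | {q3} | {q8} | {q6} — 6 equivalence classes.
q2 and q4 end up in different blocks, so they are distinguishable. For instance, the string 'ε' is accepted from only q2.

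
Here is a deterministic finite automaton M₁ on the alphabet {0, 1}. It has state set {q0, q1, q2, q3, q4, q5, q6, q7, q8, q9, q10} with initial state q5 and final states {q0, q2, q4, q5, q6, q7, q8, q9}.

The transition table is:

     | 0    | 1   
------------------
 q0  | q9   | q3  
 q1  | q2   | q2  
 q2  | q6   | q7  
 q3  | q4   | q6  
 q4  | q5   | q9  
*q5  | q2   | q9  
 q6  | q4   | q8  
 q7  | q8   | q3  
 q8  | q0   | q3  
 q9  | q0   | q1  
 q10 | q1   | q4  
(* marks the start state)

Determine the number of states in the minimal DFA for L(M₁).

3

Reachable states from the start: {q0,q1,q2,q3,q4,q5,q6,q7,q8,q9}. Unreachable: {q10} — drop them.
Initial partition by acceptance: {q0,q2,q4,q5,q6,q7,q8,q9} | {q1,q3}.
Refine {q0,q2,q4,q5,q6,q7,q8,q9} on symbol 1: members go to different blocks, giving {q0,q7,q8,q9} and {q2,q4,q5,q6}.
The partition is now stable with 3 blocks: {q0,q7,q8,q9} | {q1,q3} | {q2,q4,q5,q6}.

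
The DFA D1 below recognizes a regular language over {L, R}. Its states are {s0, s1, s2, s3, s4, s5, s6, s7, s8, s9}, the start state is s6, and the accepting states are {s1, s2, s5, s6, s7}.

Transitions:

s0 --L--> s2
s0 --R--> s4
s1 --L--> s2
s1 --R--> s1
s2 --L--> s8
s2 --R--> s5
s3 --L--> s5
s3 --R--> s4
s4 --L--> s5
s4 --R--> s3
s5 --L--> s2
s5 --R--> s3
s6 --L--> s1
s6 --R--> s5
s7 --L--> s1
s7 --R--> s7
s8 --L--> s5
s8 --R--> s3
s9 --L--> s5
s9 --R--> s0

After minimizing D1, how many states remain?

5

States {s0,s7,s9} cannot be reached from the start state, so discard them.
Initial partition by acceptance: {s1,s2,s5,s6} | {s3,s4,s8}.
On input L, block {s1,s2,s5,s6} splits into {s1,s5,s6} and {s2}.
On input L, block {s1,s5,s6} splits into {s1,s5} and {s6}.
On input R, block {s1,s5} splits into {s1} and {s5}.
The partition is now stable with 5 blocks: {s1} | {s3,s4,s8} | {s2} | {s6} | {s5}.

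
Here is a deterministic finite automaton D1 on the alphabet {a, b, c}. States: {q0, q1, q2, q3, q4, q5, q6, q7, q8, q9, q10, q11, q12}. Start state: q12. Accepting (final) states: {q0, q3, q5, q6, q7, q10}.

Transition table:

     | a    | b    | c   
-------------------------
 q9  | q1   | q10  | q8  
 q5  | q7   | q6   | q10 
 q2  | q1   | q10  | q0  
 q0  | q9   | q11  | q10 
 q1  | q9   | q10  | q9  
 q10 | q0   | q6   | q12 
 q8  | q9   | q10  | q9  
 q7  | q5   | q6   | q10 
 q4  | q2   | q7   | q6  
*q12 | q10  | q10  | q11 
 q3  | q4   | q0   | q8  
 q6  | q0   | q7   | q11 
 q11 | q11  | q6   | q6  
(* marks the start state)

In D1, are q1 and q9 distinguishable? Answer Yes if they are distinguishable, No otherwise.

States {q2,q3,q4} cannot be reached from the start state, so discard them.
Initial partition by acceptance: {q0,q5,q6,q7,q10} | {q1,q8,q9,q11,q12}.
On input a, block {q0,q5,q6,q7,q10} splits into {q5,q6,q7,q10} and {q0}.
Refine {q5,q6,q7,q10} on symbol a: members go to different blocks, giving {q5,q7} and {q6,q10}.
Split {q1,q8,q9,q11,q12} by δ(·,a) → {q1,q8,q9,q11} and {q12}.
Split {q1,q8,q9,q11} by δ(·,c) → {q1,q8,q9} and {q11}.
Split {q6,q10} by δ(·,b) → {q6} and {q10}.
No further refinement is possible. Final partition (7 blocks): {q5,q7} | {q1,q8,q9} | {q0} | {q6} | {q12} | {q11} | {q10}.
q1 and q9 lie in the same block of the stable partition, so they are equivalent — no string distinguishes them.

No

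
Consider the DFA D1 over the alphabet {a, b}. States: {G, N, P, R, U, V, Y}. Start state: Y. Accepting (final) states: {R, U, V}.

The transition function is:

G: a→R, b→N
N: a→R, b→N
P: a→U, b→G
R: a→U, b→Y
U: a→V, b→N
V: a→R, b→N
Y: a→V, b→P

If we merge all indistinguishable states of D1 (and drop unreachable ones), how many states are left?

2

P0 = {R,U,V} | {G,N,P,Y}.
The partition is now stable with 2 blocks: {R,U,V} | {G,N,P,Y}.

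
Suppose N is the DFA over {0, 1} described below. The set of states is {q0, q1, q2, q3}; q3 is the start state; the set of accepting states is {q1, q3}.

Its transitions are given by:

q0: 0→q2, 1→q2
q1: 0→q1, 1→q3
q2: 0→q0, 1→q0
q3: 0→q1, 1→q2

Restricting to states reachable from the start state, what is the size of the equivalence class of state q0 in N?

2

All states are reachable from the start state.
Initial partition by acceptance: {q1,q3} | {q0,q2}.
Refine {q1,q3} on symbol 1: members go to different blocks, giving {q1} and {q3}.
The partition is now stable with 3 blocks: {q1} | {q0,q2} | {q3}.
State q0 belongs to the block {q0,q2}, which has 2 states.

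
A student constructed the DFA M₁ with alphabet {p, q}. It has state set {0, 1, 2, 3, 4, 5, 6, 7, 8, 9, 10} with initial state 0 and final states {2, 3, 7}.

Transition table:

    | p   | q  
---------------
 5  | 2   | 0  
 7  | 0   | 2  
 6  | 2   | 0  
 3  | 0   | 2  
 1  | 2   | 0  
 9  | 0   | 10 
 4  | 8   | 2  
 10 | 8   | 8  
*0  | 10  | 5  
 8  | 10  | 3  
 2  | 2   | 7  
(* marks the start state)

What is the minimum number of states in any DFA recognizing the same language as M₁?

6

First remove the unreachable states {1,4,6,9}; 7 states remain.
Initial partition by acceptance: {2,3,7} | {0,5,8,10}.
Refine {2,3,7} on symbol p: members go to different blocks, giving {3,7} and {2}.
Split {0,5,8,10} by δ(·,p) → {0,8,10} and {5}.
Split {0,8,10} by δ(·,q) → {0} and {8} and {10}.
Stable partition: {3,7} | {0} | {2} | {5} | {8} | {10} — 6 equivalence classes.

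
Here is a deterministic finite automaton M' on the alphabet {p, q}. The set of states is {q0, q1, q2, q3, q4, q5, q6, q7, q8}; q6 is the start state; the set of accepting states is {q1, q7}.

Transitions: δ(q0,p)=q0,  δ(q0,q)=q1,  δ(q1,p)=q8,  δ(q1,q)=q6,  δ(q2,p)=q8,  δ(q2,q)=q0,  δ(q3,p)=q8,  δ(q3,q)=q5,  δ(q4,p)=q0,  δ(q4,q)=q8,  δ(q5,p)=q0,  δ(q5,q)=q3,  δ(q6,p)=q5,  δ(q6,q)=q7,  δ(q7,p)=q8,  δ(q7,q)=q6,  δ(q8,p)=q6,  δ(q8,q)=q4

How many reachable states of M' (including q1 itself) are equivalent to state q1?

States {q2} cannot be reached from the start state, so discard them.
P0 = {q1,q7} | {q0,q3,q4,q5,q6,q8}.
Refine {q0,q3,q4,q5,q6,q8} on symbol q: members go to different blocks, giving {q3,q4,q5,q8} and {q0,q6}.
Refine {q3,q4,q5,q8} on symbol p: members go to different blocks, giving {q4,q5,q8} and {q3}.
Split {q4,q5,q8} by δ(·,q) → {q4,q8} and {q5}.
Refine {q0,q6} on symbol p: members go to different blocks, giving {q0} and {q6}.
On input p, block {q4,q8} splits into {q4} and {q8}.
Stable partition: {q1,q7} | {q4} | {q0} | {q3} | {q5} | {q6} | {q8} — 7 equivalence classes.
The equivalence class containing q1 is {q1,q7}, of size 2.

2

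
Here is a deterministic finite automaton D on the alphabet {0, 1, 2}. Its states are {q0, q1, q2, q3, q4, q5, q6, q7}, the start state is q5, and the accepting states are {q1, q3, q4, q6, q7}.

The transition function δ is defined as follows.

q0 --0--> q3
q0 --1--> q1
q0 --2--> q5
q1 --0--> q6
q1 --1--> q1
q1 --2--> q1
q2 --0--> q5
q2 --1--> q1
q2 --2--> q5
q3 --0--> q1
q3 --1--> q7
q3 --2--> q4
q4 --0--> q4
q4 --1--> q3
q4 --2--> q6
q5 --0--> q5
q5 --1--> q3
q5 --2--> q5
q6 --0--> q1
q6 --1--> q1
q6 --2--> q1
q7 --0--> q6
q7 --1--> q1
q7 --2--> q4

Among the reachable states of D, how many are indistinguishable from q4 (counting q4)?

States {q0,q2} cannot be reached from the start state, so discard them.
Initial partition by acceptance: {q1,q3,q4,q6,q7} | {q5}.
Stable partition: {q1,q3,q4,q6,q7} | {q5} — 2 equivalence classes.
State q4 belongs to the block {q1,q3,q4,q6,q7}, which has 5 states.

5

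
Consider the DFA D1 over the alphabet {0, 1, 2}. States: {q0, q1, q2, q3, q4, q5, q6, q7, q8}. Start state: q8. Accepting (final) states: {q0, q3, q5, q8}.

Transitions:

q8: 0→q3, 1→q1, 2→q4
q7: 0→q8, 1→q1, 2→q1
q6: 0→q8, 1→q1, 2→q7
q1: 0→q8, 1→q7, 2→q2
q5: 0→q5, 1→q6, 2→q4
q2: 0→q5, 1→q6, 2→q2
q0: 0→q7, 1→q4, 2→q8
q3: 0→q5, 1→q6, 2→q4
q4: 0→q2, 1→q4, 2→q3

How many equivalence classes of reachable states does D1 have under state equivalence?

States {q0} cannot be reached from the start state, so discard them.
Initial partition by acceptance: {q3,q5,q8} | {q1,q2,q4,q6,q7}.
Split {q1,q2,q4,q6,q7} by δ(·,0) → {q1,q2,q6,q7} and {q4}.
The partition is now stable with 3 blocks: {q3,q5,q8} | {q1,q2,q6,q7} | {q4}.

3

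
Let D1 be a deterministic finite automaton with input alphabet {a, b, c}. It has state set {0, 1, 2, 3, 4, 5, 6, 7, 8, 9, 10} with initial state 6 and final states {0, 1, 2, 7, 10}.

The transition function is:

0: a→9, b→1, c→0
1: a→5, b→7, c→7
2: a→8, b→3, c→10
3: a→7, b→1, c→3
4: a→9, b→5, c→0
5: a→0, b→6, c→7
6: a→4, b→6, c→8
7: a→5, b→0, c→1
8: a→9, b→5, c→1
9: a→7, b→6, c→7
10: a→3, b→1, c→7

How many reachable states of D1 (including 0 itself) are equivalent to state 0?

3

First remove the unreachable states {2,3,10}; 8 states remain.
Initial partition by acceptance: {0,1,7} | {4,5,6,8,9}.
On input a, block {4,5,6,8,9} splits into {4,6,8} and {5,9}.
Refine {4,6,8} on symbol a: members go to different blocks, giving {4,8} and {6}.
No further refinement is possible. Final partition (4 blocks): {0,1,7} | {4,8} | {5,9} | {6}.
State 0 belongs to the block {0,1,7}, which has 3 states.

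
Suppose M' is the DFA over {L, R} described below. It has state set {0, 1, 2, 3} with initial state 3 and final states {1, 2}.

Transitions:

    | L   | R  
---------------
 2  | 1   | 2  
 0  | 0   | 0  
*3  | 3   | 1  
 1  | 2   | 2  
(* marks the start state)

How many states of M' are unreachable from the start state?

1

Starting at 3 and following transitions, the reachable set is {1, 2, 3}. That leaves 0 unreachable — 1 in total.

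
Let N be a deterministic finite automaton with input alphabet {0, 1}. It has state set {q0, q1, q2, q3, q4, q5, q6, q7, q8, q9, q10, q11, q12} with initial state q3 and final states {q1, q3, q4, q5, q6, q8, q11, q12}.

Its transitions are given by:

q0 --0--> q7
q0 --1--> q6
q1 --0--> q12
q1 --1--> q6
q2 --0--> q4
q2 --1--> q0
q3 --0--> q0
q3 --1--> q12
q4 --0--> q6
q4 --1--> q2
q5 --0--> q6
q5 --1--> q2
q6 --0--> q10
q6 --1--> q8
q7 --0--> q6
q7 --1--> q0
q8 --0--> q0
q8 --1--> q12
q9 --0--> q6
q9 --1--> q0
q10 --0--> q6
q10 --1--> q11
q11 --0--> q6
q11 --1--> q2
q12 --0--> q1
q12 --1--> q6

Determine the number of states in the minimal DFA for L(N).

8

States {q5,q9} cannot be reached from the start state, so discard them.
Start with accepting vs non-accepting: {q1,q3,q4,q6,q8,q11,q12} | {q0,q2,q7,q10}.
On input 0, block {q1,q3,q4,q6,q8,q11,q12} splits into {q1,q4,q11,q12} and {q3,q6,q8}.
Refine {q1,q4,q11,q12} on symbol 0: members go to different blocks, giving {q1,q12} and {q4,q11}.
Refine {q0,q2,q7,q10} on symbol 0: members go to different blocks, giving {q7,q10} and {q0} and {q2}.
Split {q7,q10} by δ(·,1) → {q7} and {q10}.
Split {q3,q6,q8} by δ(·,0) → {q3,q8} and {q6}.
Stable partition: {q1,q12} | {q7} | {q3,q8} | {q4,q11} | {q0} | {q2} | {q10} | {q6} — 8 equivalence classes.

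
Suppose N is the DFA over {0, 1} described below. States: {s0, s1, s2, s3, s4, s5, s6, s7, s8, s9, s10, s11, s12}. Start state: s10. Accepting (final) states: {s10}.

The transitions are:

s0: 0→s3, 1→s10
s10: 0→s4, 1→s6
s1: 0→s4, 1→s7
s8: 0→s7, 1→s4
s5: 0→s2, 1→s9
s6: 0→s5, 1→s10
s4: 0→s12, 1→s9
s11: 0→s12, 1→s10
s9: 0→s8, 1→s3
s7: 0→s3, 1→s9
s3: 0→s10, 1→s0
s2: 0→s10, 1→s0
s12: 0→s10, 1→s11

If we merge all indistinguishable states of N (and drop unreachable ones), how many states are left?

7

Reachable states from the start: {s0,s2,s3,s4,s5,s6,s7,s8,s9,s10,s11,s12}. Unreachable: {s1} — drop them.
Initial partition by acceptance: {s10} | {s0,s2,s3,s4,s5,s6,s7,s8,s9,s11,s12}.
Refine {s0,s2,s3,s4,s5,s6,s7,s8,s9,s11,s12} on symbol 0: members go to different blocks, giving {s0,s4,s5,s6,s7,s8,s9,s11} and {s2,s3,s12}.
Split {s0,s4,s5,s6,s7,s8,s9,s11} by δ(·,0) → {s0,s4,s5,s7,s11} and {s6,s8,s9}.
On input 1, block {s0,s4,s5,s7,s11} splits into {s4,s5,s7} and {s0,s11}.
Refine {s6,s8,s9} on symbol 0: members go to different blocks, giving {s6,s8} and {s9}.
Split {s6,s8} by δ(·,1) → {s6} and {s8}.
Stable partition: {s10} | {s4,s5,s7} | {s2,s3,s12} | {s6} | {s0,s11} | {s9} | {s8} — 7 equivalence classes.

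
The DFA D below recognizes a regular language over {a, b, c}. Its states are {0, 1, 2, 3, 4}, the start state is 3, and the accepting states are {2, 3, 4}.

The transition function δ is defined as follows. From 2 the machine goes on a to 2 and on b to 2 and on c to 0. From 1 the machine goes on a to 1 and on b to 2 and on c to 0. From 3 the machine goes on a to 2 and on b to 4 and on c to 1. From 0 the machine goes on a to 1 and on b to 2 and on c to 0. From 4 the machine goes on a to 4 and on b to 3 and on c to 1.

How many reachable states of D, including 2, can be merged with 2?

Initial partition by acceptance: {2,3,4} | {0,1}.
No further refinement is possible. Final partition (2 blocks): {2,3,4} | {0,1}.
The equivalence class containing 2 is {2,3,4}, of size 3.

3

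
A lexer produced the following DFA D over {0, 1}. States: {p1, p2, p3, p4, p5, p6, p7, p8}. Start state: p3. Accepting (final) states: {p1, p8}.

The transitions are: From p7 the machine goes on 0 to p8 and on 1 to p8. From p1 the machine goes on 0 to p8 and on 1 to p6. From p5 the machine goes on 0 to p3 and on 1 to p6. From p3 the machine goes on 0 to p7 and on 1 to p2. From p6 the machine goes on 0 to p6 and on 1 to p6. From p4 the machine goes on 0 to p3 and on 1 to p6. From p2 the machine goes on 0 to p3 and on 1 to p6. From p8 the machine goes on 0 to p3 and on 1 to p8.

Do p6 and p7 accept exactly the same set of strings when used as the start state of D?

States {p1,p4,p5} cannot be reached from the start state, so discard them.
Start with accepting vs non-accepting: {p8} | {p2,p3,p6,p7}.
Split {p2,p3,p6,p7} by δ(·,0) → {p2,p3,p6} and {p7}.
Refine {p2,p3,p6} on symbol 0: members go to different blocks, giving {p2,p6} and {p3}.
Refine {p2,p6} on symbol 0: members go to different blocks, giving {p2} and {p6}.
Stable partition: {p8} | {p2} | {p7} | {p3} | {p6} — 5 equivalence classes.
p6 and p7 end up in different blocks, so they are distinguishable. For instance, the string '0' is accepted from only p7.

No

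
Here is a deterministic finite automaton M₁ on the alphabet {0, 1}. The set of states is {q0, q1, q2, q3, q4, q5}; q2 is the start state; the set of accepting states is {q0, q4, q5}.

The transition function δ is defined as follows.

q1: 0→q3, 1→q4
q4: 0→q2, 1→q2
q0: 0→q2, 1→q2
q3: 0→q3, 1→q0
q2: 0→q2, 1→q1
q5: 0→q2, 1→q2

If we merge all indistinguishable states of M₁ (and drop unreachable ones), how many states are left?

Reachable states from the start: {q0,q1,q2,q3,q4}. Unreachable: {q5} — drop them.
Initial partition by acceptance: {q0,q4} | {q1,q2,q3}.
On input 1, block {q1,q2,q3} splits into {q1,q3} and {q2}.
Stable partition: {q0,q4} | {q1,q3} | {q2} — 3 equivalence classes.

3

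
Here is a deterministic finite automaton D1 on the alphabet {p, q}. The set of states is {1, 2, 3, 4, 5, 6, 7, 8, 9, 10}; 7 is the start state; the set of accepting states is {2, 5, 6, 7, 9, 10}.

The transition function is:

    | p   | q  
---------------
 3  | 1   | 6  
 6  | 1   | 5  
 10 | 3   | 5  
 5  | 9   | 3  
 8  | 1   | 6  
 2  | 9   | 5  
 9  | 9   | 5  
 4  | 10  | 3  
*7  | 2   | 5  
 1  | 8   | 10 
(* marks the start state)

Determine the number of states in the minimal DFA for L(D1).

States {4} cannot be reached from the start state, so discard them.
Initial partition by acceptance: {2,5,6,7,9,10} | {1,3,8}.
On input p, block {2,5,6,7,9,10} splits into {2,5,7,9} and {6,10}.
Refine {2,5,7,9} on symbol q: members go to different blocks, giving {2,7,9} and {5}.
Stable partition: {2,7,9} | {1,3,8} | {6,10} | {5} — 4 equivalence classes.

4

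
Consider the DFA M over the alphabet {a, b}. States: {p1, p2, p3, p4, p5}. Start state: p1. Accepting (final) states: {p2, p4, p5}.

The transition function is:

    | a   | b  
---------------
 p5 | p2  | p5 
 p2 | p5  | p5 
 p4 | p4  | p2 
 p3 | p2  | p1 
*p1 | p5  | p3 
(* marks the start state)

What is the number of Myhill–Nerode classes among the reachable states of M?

2

First remove the unreachable states {p4}; 4 states remain.
Start with accepting vs non-accepting: {p2,p5} | {p1,p3}.
The partition is now stable with 2 blocks: {p2,p5} | {p1,p3}.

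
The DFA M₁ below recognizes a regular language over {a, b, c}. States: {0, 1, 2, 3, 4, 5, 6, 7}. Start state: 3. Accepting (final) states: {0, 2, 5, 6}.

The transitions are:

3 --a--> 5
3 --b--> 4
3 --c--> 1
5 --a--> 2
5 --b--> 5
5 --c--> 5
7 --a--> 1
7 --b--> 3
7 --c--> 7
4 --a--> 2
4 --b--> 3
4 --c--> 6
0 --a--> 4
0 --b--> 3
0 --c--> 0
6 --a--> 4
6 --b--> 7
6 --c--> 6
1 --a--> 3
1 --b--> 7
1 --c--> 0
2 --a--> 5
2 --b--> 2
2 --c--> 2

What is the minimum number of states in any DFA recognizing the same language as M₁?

Initial partition by acceptance: {0,2,5,6} | {1,3,4,7}.
Split {0,2,5,6} by δ(·,a) → {0,6} and {2,5}.
Refine {1,3,4,7} on symbol a: members go to different blocks, giving {1,7} and {3,4}.
On input b, block {0,6} splits into {0} and {6}.
Refine {1,7} on symbol a: members go to different blocks, giving {1} and {7}.
On input c, block {3,4} splits into {3} and {4}.
Stable partition: {0} | {1} | {2,5} | {3} | {6} | {7} | {4} — 7 equivalence classes.

7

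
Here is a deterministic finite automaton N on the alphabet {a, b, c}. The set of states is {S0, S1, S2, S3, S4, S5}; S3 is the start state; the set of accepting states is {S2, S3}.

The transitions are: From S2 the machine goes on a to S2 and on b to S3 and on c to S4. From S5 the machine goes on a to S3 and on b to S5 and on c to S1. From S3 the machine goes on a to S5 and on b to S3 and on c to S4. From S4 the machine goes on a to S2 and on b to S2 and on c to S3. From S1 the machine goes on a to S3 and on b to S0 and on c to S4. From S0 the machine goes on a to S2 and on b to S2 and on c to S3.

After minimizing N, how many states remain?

Initial partition by acceptance: {S2,S3} | {S0,S1,S4,S5}.
Refine {S2,S3} on symbol a: members go to different blocks, giving {S2} and {S3}.
Refine {S0,S1,S4,S5} on symbol a: members go to different blocks, giving {S0,S4} and {S1,S5}.
On input b, block {S1,S5} splits into {S1} and {S5}.
No further refinement is possible. Final partition (5 blocks): {S2} | {S0,S4} | {S3} | {S1} | {S5}.

5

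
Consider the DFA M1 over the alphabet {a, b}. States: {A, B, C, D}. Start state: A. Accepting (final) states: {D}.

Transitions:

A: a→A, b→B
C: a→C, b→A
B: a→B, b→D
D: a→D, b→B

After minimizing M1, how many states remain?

First remove the unreachable states {C}; 3 states remain.
Start with accepting vs non-accepting: {D} | {A,B}.
Split {A,B} by δ(·,b) → {A} and {B}.
No further refinement is possible. Final partition (3 blocks): {D} | {A} | {B}.

3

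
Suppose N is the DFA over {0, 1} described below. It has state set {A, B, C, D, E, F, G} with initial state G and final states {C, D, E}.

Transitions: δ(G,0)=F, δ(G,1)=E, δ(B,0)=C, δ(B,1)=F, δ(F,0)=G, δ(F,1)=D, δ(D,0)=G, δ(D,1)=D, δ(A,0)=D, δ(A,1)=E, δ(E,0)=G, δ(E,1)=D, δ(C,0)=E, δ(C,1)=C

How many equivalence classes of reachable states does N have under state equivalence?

2

First remove the unreachable states {A,B,C}; 4 states remain.
P0 = {D,E} | {F,G}.
No further refinement is possible. Final partition (2 blocks): {D,E} | {F,G}.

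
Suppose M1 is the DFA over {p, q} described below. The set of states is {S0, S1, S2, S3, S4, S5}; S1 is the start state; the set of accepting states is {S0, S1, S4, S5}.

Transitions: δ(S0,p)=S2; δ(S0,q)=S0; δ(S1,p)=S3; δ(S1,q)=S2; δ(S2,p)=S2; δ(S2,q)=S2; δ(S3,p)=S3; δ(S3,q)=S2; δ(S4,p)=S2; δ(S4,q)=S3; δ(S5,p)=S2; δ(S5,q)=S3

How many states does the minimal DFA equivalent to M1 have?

First remove the unreachable states {S0,S4,S5}; 3 states remain.
P0 = {S1} | {S2,S3}.
Stable partition: {S1} | {S2,S3} — 2 equivalence classes.

2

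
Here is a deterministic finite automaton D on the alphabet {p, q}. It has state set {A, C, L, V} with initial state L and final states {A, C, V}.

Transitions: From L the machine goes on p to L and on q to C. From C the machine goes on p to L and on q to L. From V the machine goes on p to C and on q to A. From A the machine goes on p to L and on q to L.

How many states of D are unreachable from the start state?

No path from L leads to A, V; the other 2 states are all reachable.

2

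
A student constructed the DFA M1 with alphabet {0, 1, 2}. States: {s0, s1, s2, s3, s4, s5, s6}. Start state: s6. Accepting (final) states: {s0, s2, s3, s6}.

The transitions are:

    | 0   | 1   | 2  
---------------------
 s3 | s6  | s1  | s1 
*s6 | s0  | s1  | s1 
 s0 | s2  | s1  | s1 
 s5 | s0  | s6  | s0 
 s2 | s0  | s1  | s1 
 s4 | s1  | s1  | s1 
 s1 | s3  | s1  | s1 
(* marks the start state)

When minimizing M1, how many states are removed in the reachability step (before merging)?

Starting at s6 and following transitions, the reachable set is {s0, s1, s2, s3, s6}. That leaves s4, s5 unreachable — 2 in total.

2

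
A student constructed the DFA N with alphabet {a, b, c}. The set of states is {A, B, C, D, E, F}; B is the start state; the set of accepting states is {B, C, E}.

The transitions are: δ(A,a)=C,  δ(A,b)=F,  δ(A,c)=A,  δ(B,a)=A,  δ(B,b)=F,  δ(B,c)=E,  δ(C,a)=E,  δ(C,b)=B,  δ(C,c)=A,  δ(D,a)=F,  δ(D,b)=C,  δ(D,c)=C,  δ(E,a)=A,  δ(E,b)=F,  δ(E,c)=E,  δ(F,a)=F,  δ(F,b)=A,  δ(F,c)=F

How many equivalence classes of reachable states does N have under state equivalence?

4

States {D} cannot be reached from the start state, so discard them.
P0 = {B,C,E} | {A,F}.
Refine {B,C,E} on symbol a: members go to different blocks, giving {B,E} and {C}.
Split {A,F} by δ(·,a) → {A} and {F}.
The partition is now stable with 4 blocks: {B,E} | {A} | {C} | {F}.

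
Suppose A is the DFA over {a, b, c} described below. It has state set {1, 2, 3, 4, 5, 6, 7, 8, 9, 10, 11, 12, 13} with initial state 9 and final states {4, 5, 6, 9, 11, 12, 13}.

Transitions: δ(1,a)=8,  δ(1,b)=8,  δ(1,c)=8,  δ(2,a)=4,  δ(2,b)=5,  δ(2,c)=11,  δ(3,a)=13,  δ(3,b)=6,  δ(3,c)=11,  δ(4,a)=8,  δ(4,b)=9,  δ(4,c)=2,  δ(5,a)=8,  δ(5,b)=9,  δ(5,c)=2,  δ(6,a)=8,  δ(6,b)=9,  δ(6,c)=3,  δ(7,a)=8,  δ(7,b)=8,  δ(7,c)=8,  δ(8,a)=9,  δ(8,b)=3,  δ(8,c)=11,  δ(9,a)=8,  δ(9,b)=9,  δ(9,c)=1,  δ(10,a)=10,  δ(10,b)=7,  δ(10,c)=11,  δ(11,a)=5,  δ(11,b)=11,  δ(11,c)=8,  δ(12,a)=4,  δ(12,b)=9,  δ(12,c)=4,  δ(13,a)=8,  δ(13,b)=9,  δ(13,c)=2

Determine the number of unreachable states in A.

3

Starting at 9 and following transitions, the reachable set is {1, 2, 3, 4, 5, 6, 8, 9, 11, 13}. That leaves 7, 10, 12 unreachable — 3 in total.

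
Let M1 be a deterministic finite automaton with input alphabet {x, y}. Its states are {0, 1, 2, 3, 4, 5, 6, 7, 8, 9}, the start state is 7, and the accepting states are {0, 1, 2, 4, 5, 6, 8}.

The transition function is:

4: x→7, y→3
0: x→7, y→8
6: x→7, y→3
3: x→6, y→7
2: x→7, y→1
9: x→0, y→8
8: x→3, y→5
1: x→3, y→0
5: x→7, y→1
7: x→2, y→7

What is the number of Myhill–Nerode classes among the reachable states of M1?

Reachable states from the start: {0,1,2,3,5,6,7,8}. Unreachable: {4,9} — drop them.
Start with accepting vs non-accepting: {0,1,2,5,6,8} | {3,7}.
Split {0,1,2,5,6,8} by δ(·,y) → {0,1,2,5,8} and {6}.
Split {3,7} by δ(·,x) → {3} and {7}.
On input x, block {0,1,2,5,8} splits into {0,2,5} and {1,8}.
Stable partition: {0,2,5} | {3} | {6} | {7} | {1,8} — 5 equivalence classes.

5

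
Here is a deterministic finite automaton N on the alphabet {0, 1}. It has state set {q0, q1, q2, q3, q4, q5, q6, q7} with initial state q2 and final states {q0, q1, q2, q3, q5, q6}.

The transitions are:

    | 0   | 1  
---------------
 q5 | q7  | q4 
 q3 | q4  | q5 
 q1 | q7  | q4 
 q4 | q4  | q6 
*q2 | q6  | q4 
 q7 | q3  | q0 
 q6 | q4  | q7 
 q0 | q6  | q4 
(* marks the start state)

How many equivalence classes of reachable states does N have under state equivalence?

6

Reachable states from the start: {q0,q2,q3,q4,q5,q6,q7}. Unreachable: {q1} — drop them.
Start with accepting vs non-accepting: {q0,q2,q3,q5,q6} | {q4,q7}.
Split {q0,q2,q3,q5,q6} by δ(·,0) → {q3,q5,q6} and {q0,q2}.
On input 1, block {q3,q5,q6} splits into {q5,q6} and {q3}.
Refine {q4,q7} on symbol 0: members go to different blocks, giving {q4} and {q7}.
Split {q5,q6} by δ(·,0) → {q5} and {q6}.
Stable partition: {q5} | {q4} | {q0,q2} | {q3} | {q7} | {q6} — 6 equivalence classes.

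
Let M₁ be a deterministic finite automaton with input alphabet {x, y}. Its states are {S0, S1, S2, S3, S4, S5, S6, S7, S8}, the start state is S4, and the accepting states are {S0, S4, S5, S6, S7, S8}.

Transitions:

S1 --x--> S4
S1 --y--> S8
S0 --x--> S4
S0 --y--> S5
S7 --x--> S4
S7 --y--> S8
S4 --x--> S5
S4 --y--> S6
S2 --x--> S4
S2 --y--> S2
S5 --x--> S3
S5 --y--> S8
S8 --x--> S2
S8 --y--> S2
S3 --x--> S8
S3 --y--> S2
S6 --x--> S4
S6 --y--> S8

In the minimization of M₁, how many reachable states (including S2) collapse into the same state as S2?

1

Reachable states from the start: {S2,S3,S4,S5,S6,S8}. Unreachable: {S0,S1,S7} — drop them.
Start with accepting vs non-accepting: {S4,S5,S6,S8} | {S2,S3}.
Refine {S4,S5,S6,S8} on symbol x: members go to different blocks, giving {S4,S6} and {S5,S8}.
Split {S4,S6} by δ(·,x) → {S4} and {S6}.
Split {S2,S3} by δ(·,x) → {S2} and {S3}.
Refine {S5,S8} on symbol x: members go to different blocks, giving {S5} and {S8}.
No further refinement is possible. Final partition (6 blocks): {S4} | {S2} | {S5} | {S6} | {S3} | {S8}.
The equivalence class containing S2 is {S2}, of size 1.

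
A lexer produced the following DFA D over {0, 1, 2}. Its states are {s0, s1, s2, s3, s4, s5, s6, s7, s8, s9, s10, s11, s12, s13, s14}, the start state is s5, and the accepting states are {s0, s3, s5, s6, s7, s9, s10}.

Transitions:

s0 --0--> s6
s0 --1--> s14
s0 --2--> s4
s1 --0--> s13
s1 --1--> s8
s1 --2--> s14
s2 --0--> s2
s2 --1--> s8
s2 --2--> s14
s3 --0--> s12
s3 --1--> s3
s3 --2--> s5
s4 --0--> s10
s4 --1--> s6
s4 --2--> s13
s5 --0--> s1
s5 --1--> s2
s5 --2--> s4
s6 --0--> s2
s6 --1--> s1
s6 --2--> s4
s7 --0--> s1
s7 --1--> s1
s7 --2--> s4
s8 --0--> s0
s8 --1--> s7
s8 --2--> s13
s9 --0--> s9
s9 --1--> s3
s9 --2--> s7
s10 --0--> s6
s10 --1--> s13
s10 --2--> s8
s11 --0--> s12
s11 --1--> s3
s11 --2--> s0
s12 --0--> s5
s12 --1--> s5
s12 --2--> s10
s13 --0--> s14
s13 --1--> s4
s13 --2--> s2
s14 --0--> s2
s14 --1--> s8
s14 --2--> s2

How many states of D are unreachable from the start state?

Starting at s5 and following transitions, the reachable set is {s0, s1, s2, s4, s5, s6, s7, s8, s10, s13, s14}. That leaves s3, s9, s11, s12 unreachable — 4 in total.

4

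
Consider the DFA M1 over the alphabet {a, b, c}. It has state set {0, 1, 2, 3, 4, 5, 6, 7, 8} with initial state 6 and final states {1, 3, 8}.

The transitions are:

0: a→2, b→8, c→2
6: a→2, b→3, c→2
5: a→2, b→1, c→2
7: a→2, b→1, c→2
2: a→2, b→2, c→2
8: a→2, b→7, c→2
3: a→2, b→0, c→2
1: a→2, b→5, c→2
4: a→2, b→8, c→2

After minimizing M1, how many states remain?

3

First remove the unreachable states {4}; 8 states remain.
P0 = {1,3,8} | {0,2,5,6,7}.
Split {0,2,5,6,7} by δ(·,b) → {0,5,6,7} and {2}.
Stable partition: {1,3,8} | {0,5,6,7} | {2} — 3 equivalence classes.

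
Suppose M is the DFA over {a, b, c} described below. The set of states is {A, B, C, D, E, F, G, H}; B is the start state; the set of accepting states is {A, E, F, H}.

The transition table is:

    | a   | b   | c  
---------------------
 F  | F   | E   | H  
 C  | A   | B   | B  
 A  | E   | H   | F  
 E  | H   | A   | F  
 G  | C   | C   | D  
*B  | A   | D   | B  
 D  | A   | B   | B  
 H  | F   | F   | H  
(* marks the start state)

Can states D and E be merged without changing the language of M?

No

First remove the unreachable states {C,G}; 6 states remain.
P0 = {A,E,F,H} | {B,D}.
No further refinement is possible. Final partition (2 blocks): {A,E,F,H} | {B,D}.
D and E end up in different blocks, so they are distinguishable. For instance, the string 'ε' is accepted from only E.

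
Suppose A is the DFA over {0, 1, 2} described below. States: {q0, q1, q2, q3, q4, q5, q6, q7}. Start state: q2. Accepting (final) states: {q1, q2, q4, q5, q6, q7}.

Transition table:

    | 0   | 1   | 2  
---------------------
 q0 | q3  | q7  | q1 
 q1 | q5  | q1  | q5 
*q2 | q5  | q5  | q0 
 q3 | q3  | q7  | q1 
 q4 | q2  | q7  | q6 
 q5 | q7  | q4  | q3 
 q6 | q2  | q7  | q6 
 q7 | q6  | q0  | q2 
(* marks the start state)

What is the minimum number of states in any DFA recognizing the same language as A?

6

Every state is reachable, so we keep all 8.
Initial partition by acceptance: {q1,q2,q4,q5,q6,q7} | {q0,q3}.
On input 1, block {q1,q2,q4,q5,q6,q7} splits into {q1,q2,q4,q5,q6} and {q7}.
On input 0, block {q1,q2,q4,q5,q6} splits into {q1,q2,q4,q6} and {q5}.
Split {q1,q2,q4,q6} by δ(·,0) → {q1,q2} and {q4,q6}.
Refine {q1,q2} on symbol 1: members go to different blocks, giving {q1} and {q2}.
No further refinement is possible. Final partition (6 blocks): {q1} | {q0,q3} | {q7} | {q5} | {q4,q6} | {q2}.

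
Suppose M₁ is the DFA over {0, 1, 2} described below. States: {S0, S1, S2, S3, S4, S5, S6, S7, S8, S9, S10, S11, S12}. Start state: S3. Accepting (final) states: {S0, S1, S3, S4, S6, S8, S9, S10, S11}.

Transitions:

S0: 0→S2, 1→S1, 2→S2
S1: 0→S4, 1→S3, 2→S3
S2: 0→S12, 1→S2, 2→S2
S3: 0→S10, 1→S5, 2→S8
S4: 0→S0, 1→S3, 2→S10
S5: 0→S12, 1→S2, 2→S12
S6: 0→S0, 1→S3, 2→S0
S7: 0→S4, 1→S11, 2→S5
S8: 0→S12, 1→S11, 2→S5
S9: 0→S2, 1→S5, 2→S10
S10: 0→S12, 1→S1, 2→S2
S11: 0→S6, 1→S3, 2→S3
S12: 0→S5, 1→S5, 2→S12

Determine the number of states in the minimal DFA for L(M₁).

5

States {S7,S9} cannot be reached from the start state, so discard them.
P0 = {S0,S1,S3,S4,S6,S8,S10,S11} | {S2,S5,S12}.
On input 0, block {S0,S1,S3,S4,S6,S8,S10,S11} splits into {S1,S3,S4,S6,S11} and {S0,S8,S10}.
On input 0, block {S1,S3,S4,S6,S11} splits into {S3,S4,S6} and {S1,S11}.
Refine {S3,S4,S6} on symbol 1: members go to different blocks, giving {S4,S6} and {S3}.
No further refinement is possible. Final partition (5 blocks): {S4,S6} | {S2,S5,S12} | {S0,S8,S10} | {S1,S11} | {S3}.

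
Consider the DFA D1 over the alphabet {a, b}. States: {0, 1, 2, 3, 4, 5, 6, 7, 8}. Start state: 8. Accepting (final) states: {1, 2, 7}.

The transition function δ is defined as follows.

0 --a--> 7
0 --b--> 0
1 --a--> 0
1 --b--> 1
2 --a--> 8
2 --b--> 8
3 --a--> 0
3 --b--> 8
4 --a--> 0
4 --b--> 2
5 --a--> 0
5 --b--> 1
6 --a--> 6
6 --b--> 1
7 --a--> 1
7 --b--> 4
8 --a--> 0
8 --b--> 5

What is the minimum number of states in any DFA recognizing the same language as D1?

States {3,6} cannot be reached from the start state, so discard them.
Start with accepting vs non-accepting: {1,2,7} | {0,4,5,8}.
Refine {1,2,7} on symbol a: members go to different blocks, giving {1,2} and {7}.
Refine {1,2} on symbol b: members go to different blocks, giving {1} and {2}.
On input a, block {0,4,5,8} splits into {4,5,8} and {0}.
On input b, block {4,5,8} splits into {4} and {5} and {8}.
No further refinement is possible. Final partition (7 blocks): {1} | {4} | {7} | {2} | {0} | {5} | {8}.

7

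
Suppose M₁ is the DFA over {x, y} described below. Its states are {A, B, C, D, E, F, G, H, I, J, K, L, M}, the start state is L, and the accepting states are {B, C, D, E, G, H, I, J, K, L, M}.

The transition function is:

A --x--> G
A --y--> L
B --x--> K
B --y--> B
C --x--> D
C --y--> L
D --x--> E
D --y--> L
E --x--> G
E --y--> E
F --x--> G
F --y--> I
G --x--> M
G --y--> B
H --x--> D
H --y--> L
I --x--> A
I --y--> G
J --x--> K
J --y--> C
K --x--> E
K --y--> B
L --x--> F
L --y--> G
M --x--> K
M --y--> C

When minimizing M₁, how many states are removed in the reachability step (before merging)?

Starting at L and following transitions, the reachable set is {A, B, C, D, E, F, G, I, K, L, M}. That leaves H, J unreachable — 2 in total.

2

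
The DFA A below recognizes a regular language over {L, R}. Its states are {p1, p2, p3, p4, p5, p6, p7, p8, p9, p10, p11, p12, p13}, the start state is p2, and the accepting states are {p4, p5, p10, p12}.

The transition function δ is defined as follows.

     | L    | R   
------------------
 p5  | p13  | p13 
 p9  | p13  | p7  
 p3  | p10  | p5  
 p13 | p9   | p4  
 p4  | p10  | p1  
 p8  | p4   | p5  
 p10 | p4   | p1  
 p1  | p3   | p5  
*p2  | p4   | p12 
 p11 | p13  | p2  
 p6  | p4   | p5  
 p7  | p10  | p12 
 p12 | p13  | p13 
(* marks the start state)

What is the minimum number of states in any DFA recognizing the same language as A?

6

Reachable states from the start: {p1,p2,p3,p4,p5,p7,p9,p10,p12,p13}. Unreachable: {p6,p8,p11} — drop them.
Start with accepting vs non-accepting: {p4,p5,p10,p12} | {p1,p2,p3,p7,p9,p13}.
Split {p4,p5,p10,p12} by δ(·,L) → {p4,p10} and {p5,p12}.
Refine {p1,p2,p3,p7,p9,p13} on symbol L: members go to different blocks, giving {p1,p9,p13} and {p2,p3,p7}.
On input L, block {p1,p9,p13} splits into {p9,p13} and {p1}.
Split {p9,p13} by δ(·,R) → {p9} and {p13}.
No further refinement is possible. Final partition (6 blocks): {p4,p10} | {p9} | {p5,p12} | {p2,p3,p7} | {p1} | {p13}.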